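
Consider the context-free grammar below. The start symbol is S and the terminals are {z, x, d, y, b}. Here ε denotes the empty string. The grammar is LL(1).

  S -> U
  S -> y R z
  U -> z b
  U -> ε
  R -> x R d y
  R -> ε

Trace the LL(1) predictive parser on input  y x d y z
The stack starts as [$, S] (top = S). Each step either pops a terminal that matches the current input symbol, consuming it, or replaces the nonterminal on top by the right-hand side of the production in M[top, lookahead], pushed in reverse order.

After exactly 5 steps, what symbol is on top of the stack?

     Stack        Input        Action
  1  $ S          y x d y z $  expand S -> y R z
  2  $ z R y      y x d y z $  match y
  3  $ z R        x d y z $    expand R -> x R d y
  4  $ z y d R x  x d y z $    match x
  5  $ z y d R    d y z $      expand R -> ε
Stack after step 5: $ z y d (top = d).

d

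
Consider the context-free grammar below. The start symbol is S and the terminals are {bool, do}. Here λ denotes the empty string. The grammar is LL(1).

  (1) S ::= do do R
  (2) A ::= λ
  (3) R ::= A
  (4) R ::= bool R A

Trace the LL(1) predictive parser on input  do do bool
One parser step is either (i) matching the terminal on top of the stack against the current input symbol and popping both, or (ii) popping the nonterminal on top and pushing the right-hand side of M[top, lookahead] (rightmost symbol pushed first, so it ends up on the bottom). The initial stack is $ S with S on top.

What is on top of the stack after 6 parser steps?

     Stack       Input         Action
  1  $ S         do do bool $  expand S ::= do do R
  2  $ R do do   do do bool $  match do
  3  $ R do      do bool $     match do
  4  $ R         bool $        expand R ::= bool R A
  5  $ A R bool  bool $        match bool
  6  $ A R       $             expand R ::= A
Stack after step 6: $ A A (top = A).

A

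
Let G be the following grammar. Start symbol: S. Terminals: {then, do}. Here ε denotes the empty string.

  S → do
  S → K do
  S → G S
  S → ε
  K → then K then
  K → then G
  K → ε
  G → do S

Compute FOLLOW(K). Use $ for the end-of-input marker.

FIRST(K): from K→then K then we get {then}; from K→then G we get {then}; from K→ε we get {ε}. So FIRST(K) = {ε, then}.
FIRST(G): from G→do S we get {do}. So FIRST(G) = {do}.
FIRST(S): from S→do we get {do}; from S→K do we get {do, then}; from S→G S we get {do}; from S→ε we get {ε}. So FIRST(S) = {ε, do, then}.
FOLLOW(S) includes $ since S is the start symbol.
FOLLOW(K): in S→K do, K is followed by do with FIRST {do}; in K→then K then, K is followed by then with FIRST {then}. Thus FOLLOW(K) = {do, then}.
FOLLOW(S): in S→G S, the suffix after S is empty (adds nothing new); in G→do S, the suffix after S is empty, so FOLLOW(S) ⊇ FOLLOW(G) = {$, do, then}. Thus FOLLOW(S) = {$, do, then}.
FOLLOW(G): in S→G S, G is followed by S with FIRST {ε, do, then}; in S→G S, the suffix after G is nullable, so FOLLOW(G) ⊇ FOLLOW(S) = {$, do, then}; in K→then G, the suffix after G is empty, so FOLLOW(G) ⊇ FOLLOW(K) = {do, then}. Thus FOLLOW(G) = {$, do, then}.

{do, then}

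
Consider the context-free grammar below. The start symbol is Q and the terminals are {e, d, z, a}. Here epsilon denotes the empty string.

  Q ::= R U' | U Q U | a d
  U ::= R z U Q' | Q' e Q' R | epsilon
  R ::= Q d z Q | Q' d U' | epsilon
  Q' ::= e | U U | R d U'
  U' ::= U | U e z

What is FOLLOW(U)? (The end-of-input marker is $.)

FIRST(Q): from Q::=R U' we get {epsilon, a, d, e, z}; from Q::=U Q U we get {epsilon, a, d, e, z}; from Q::=a d we get {a}. So FIRST(Q) = {epsilon, a, d, e, z}.
FIRST(U): from U::=R z U Q' we get {a, d, e, z}; from U::=Q' e Q' R we get {a, d, e, z}; from U::=epsilon we get {epsilon}. So FIRST(U) = {epsilon, a, d, e, z}.
FIRST(U'): from U'::=U we get {epsilon, a, d, e, z}; from U'::=U e z we get {a, d, e, z}. So FIRST(U') = {epsilon, a, d, e, z}.
FIRST(R): from R::=Q d z Q we get {a, d, e, z}; from R::=Q' d U' we get {a, d, e, z}; from R::=epsilon we get {epsilon}. So FIRST(R) = {epsilon, a, d, e, z}.
FIRST(Q'): from Q'::=e we get {e}; from Q'::=U U we get {epsilon, a, d, e, z}; from Q'::=R d U' we get {a, d, e, z}. So FIRST(Q') = {epsilon, a, d, e, z}.
FOLLOW(Q) includes $ since Q is the start symbol.
FOLLOW(Q): in Q::=U Q U, Q is followed by U with FIRST {epsilon, a, d, e, z}; in Q::=U Q U, the suffix after Q is nullable (adds nothing new); in R::=Q d z Q (occurrence 1), Q is followed by d z Q with FIRST {d}; in R::=Q d z Q (occurrence 2), the suffix after Q is empty, so FOLLOW(Q) ⊇ FOLLOW(R) = {$, a, d, e, z}. Thus FOLLOW(Q) = {$, a, d, e, z}.
FOLLOW(U): in Q::=U Q U (occurrence 1), U is followed by Q U with FIRST {epsilon, a, d, e, z}; in Q::=U Q U (occurrence 1), the suffix after U is nullable, so FOLLOW(U) ⊇ FOLLOW(Q) = {$, a, d, e, z}; in Q::=U Q U (occurrence 2), the suffix after U is empty, so FOLLOW(U) ⊇ FOLLOW(Q) = {$, a, d, e, z}; in U::=R z U Q', U is followed by Q' with FIRST {epsilon, a, d, e, z}; in U::=R z U Q', the suffix after U is nullable (adds nothing new); in Q'::=U U (occurrence 1), U is followed by U with FIRST {epsilon, a, d, e, z}; in Q'::=U U (occurrence 1), the suffix after U is nullable, so FOLLOW(U) ⊇ FOLLOW(Q') = {$, a, d, e, z}; in Q'::=U U (occurrence 2), the suffix after U is empty, so FOLLOW(U) ⊇ FOLLOW(Q') = {$, a, d, e, z}; in U'::=U, the suffix after U is empty, so FOLLOW(U) ⊇ FOLLOW(U') = {$, a, d, e, z}; in U'::=U e z, U is followed by e z with FIRST {e}. Thus FOLLOW(U) = {$, a, d, e, z}.
FOLLOW(R): in Q::=R U', R is followed by U' with FIRST {epsilon, a, d, e, z}; in Q::=R U', the suffix after R is nullable, so FOLLOW(R) ⊇ FOLLOW(Q) = {$, a, d, e, z}; in U::=R z U Q', R is followed by z U Q' with FIRST {z}; in U::=Q' e Q' R, the suffix after R is empty, so FOLLOW(R) ⊇ FOLLOW(U) = {$, a, d, e, z}; in Q'::=R d U', R is followed by d U' with FIRST {d}. Thus FOLLOW(R) = {$, a, d, e, z}.
FOLLOW(Q'): in U::=R z U Q', the suffix after Q' is empty, so FOLLOW(Q') ⊇ FOLLOW(U) = {$, a, d, e, z}; in U::=Q' e Q' R (occurrence 1), Q' is followed by e Q' R with FIRST {e}; in U::=Q' e Q' R (occurrence 2), Q' is followed by R with FIRST {epsilon, a, d, e, z}; in U::=Q' e Q' R (occurrence 2), the suffix after Q' is nullable, so FOLLOW(Q') ⊇ FOLLOW(U) = {$, a, d, e, z}; in R::=Q' d U', Q' is followed by d U' with FIRST {d}. Thus FOLLOW(Q') = {$, a, d, e, z}.
FOLLOW(U'): in Q::=R U', the suffix after U' is empty, so FOLLOW(U') ⊇ FOLLOW(Q) = {$, a, d, e, z}; in R::=Q' d U', the suffix after U' is empty, so FOLLOW(U') ⊇ FOLLOW(R) = {$, a, d, e, z}; in Q'::=R d U', the suffix after U' is empty, so FOLLOW(U') ⊇ FOLLOW(Q') = {$, a, d, e, z}. Thus FOLLOW(U') = {$, a, d, e, z}.

{$, a, d, e, z}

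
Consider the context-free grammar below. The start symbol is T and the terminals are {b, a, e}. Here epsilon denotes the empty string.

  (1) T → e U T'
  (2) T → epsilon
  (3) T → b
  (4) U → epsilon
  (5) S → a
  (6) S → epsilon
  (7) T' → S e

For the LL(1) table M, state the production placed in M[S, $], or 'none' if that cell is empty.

FIRST(T): from T→e U T' we get {e}; from T→epsilon we get {epsilon}; from T→b we get {b}. So FIRST(T) = {epsilon, b, e}.
FIRST(U): from U→epsilon we get {epsilon}. So FIRST(U) = {epsilon}.
FIRST(S): from S→a we get {a}; from S→epsilon we get {epsilon}. So FIRST(S) = {epsilon, a}.
FIRST(T'): from T'→S e we get {a, e}. So FIRST(T') = {a, e}.
FOLLOW(T) includes $ since T is the start symbol.
FOLLOW(S): in T'→S e, S is followed by e with FIRST {e}. Thus FOLLOW(S) = {e}.
For S → a: FIRST(a) = {a}, so it goes in M[S, t] for t ∈ {a}.
For S → epsilon: FIRST(epsilon) = {epsilon}, so it goes in M[S, t] for t ∈ {}; since epsilon ∈ FIRST, also for every t ∈ FOLLOW(S) = {e}.
None of these place a production in M[S, $].

none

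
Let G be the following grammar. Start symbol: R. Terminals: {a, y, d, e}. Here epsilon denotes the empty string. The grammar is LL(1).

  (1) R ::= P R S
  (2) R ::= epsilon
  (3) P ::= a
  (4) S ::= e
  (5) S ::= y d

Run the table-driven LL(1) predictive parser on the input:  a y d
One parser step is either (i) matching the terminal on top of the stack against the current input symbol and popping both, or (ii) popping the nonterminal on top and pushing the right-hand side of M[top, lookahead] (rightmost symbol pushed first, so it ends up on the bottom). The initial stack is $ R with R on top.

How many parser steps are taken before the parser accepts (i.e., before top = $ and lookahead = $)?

7

step 1: stack=$ R  input=a y d $  — expand R ::= P R S
step 2: stack=$ S R P  input=a y d $  — expand P ::= a
step 3: stack=$ S R a  input=a y d $  — match a
step 4: stack=$ S R  input=y d $  — expand R ::= epsilon
step 5: stack=$ S  input=y d $  — expand S ::= y d
step 6: stack=$ d y  input=y d $  — match y
step 7: stack=$ d  input=d $  — match d
Accept reached after 7 steps.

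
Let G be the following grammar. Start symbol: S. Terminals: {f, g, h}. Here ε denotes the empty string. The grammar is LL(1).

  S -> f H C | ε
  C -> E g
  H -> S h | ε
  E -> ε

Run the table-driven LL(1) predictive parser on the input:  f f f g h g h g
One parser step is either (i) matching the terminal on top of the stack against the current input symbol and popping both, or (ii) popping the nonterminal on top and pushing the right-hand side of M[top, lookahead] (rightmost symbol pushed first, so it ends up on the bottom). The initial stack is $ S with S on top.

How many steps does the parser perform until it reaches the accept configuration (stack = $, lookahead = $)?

20

step 1: stack=$ S  input=f f f g h g h g $  — expand S -> f H C
step 2: stack=$ C H f  input=f f f g h g h g $  — match f
step 3: stack=$ C H  input=f f g h g h g $  — expand H -> S h
step 4: stack=$ C h S  input=f f g h g h g $  — expand S -> f H C
step 5: stack=$ C h C H f  input=f f g h g h g $  — match f
step 6: stack=$ C h C H  input=f g h g h g $  — expand H -> S h
step 7: stack=$ C h C h S  input=f g h g h g $  — expand S -> f H C
step 8: stack=$ C h C h C H f  input=f g h g h g $  — match f
step 9: stack=$ C h C h C H  input=g h g h g $  — expand H -> ε
step 10: stack=$ C h C h C  input=g h g h g $  — expand C -> E g
step 11: stack=$ C h C h g E  input=g h g h g $  — expand E -> ε
step 12: stack=$ C h C h g  input=g h g h g $  — match g
step 13: stack=$ C h C h  input=h g h g $  — match h
step 14: stack=$ C h C  input=g h g $  — expand C -> E g
step 15: stack=$ C h g E  input=g h g $  — expand E -> ε
step 16: stack=$ C h g  input=g h g $  — match g
step 17: stack=$ C h  input=h g $  — match h
step 18: stack=$ C  input=g $  — expand C -> E g
step 19: stack=$ g E  input=g $  — expand E -> ε
step 20: stack=$ g  input=g $  — match g
Accept reached after 20 steps.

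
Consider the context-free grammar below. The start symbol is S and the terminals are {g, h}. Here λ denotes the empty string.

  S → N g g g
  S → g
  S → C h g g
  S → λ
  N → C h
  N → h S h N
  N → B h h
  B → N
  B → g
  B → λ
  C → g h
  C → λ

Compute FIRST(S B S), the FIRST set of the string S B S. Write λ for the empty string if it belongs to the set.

{λ, g, h}

FIRST(C): from C→g h we get {g}; from C→λ we get {λ}. So FIRST(C) = {λ, g}.
FIRST(S): from S→N g g g we get {g, h}; from S→g we get {g}; from S→C h g g we get {g, h}; from S→λ we get {λ}. So FIRST(S) = {λ, g, h}.
FIRST(N): from N→C h we get {g, h}; from N→h S h N we get {h}; from N→B h h we get {g, h}. So FIRST(N) = {g, h}.
FIRST(B): from B→N we get {g, h}; from B→g we get {g}; from B→λ we get {λ}. So FIRST(B) = {λ, g, h}.
FIRST(S B S): take FIRST of each symbol in turn, carrying on past any symbol whose FIRST contains λ; result {λ, g, h}.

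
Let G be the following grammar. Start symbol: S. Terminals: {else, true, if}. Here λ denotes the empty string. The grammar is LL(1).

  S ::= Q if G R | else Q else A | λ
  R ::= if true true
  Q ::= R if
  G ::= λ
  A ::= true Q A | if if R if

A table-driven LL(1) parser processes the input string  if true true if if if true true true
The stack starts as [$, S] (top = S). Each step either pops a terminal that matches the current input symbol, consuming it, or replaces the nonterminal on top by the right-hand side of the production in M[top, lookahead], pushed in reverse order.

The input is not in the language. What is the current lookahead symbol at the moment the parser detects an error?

true

      Stack                     Input                                   Action
   1  $ S                       if true true if if if true true true $  expand S ::= Q if G R
   2  $ R G if Q                if true true if if if true true true $  expand Q ::= R if
   3  $ R G if if R             if true true if if if true true true $  expand R ::= if true true
   4  $ R G if if true true if  if true true if if if true true true $  match if
   5  $ R G if if true true     true true if if if true true true $     match true
   6  $ R G if if true          true if if if true true true $          match true
   7  $ R G if if               if if if true true true $               match if
   8  $ R G if                  if if true true true $                  match if
   9  $ R G                     if true true true $                     expand G ::= λ
  10  $ R                       if true true true $                     expand R ::= if true true
  11  $ true true if            if true true true $                     match if
  12  $ true true               true true true $                        match true
  13  $ true                    true true $                             match true
  14  $                         true $                                  error: stack empty but input remains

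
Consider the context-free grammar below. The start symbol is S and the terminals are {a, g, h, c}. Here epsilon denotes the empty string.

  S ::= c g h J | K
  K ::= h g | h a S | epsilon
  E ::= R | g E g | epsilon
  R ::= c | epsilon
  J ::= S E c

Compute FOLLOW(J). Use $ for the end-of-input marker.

{$, c, g}

FIRST(K) = {epsilon, h}
FIRST(R) = {epsilon, c}
FIRST(S) = {epsilon, c, h}  (via K)
FIRST(E) = {epsilon, c, g}  (via R)
FIRST(J) = {c, g, h}  (via S E c)
FOLLOW(S) includes $ since S is the start symbol.
FOLLOW(E): in E::=g E g, E is followed by g with FIRST {g}; in J::=S E c, E is followed by c with FIRST {c}. Thus FOLLOW(E) = {c, g}.
FOLLOW(R): in E::=R, the suffix after R is empty, so FOLLOW(R) ⊇ FOLLOW(E) = {c, g}. Thus FOLLOW(R) = {c, g}.
FOLLOW(S): in K::=h a S, the suffix after S is empty, so FOLLOW(S) ⊇ FOLLOW(K) = {$, c, g}; in J::=S E c, S is followed by E c with FIRST {c, g}. Thus FOLLOW(S) = {$, c, g}.
FOLLOW(K): in S::=K, the suffix after K is empty, so FOLLOW(K) ⊇ FOLLOW(S) = {$, c, g}. Thus FOLLOW(K) = {$, c, g}.
FOLLOW(J): in S::=c g h J, the suffix after J is empty, so FOLLOW(J) ⊇ FOLLOW(S) = {$, c, g}. Thus FOLLOW(J) = {$, c, g}.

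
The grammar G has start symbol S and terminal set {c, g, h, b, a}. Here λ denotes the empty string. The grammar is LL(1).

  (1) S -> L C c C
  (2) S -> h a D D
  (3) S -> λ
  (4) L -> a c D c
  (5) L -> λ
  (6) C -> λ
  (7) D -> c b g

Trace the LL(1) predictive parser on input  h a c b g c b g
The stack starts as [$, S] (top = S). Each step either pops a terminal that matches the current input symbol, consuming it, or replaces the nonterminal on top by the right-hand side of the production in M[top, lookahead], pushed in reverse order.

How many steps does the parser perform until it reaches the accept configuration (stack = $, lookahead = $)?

step 1: stack=$ S  input=h a c b g c b g $  — expand S -> h a D D
step 2: stack=$ D D a h  input=h a c b g c b g $  — match h
step 3: stack=$ D D a  input=a c b g c b g $  — match a
step 4: stack=$ D D  input=c b g c b g $  — expand D -> c b g
step 5: stack=$ D g b c  input=c b g c b g $  — match c
step 6: stack=$ D g b  input=b g c b g $  — match b
step 7: stack=$ D g  input=g c b g $  — match g
step 8: stack=$ D  input=c b g $  — expand D -> c b g
step 9: stack=$ g b c  input=c b g $  — match c
step 10: stack=$ g b  input=b g $  — match b
step 11: stack=$ g  input=g $  — match g
Accept reached after 11 steps.

11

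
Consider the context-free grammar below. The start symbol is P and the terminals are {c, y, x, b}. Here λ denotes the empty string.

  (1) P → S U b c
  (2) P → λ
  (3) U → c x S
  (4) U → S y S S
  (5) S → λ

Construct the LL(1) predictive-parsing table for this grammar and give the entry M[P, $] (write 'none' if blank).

FIRST(S) = {λ}
FIRST(U) = {c, y}  (via S y S S)
FIRST(P) = {λ, c, y}  (via S U b c)
FOLLOW(P) includes $ since P is the start symbol.
FOLLOW(P): P appears on no right-hand side. Thus FOLLOW(P) = {$}.
For P → S U b c: FIRST(S U b c) = {c, y}, so it goes in M[P, t] for t ∈ {c, y}.
For P → λ: FIRST(λ) = {λ}, so it goes in M[P, t] for t ∈ {}; since λ ∈ FIRST, also for every t ∈ FOLLOW(P) = {$}.

P → λ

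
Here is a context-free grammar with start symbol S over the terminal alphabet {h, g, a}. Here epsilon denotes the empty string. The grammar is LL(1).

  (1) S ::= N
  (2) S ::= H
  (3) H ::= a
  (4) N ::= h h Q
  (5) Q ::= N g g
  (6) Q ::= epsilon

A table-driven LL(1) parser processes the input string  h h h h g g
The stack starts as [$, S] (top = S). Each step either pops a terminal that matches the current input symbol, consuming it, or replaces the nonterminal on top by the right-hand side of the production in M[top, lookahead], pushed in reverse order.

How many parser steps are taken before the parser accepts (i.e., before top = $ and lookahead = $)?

11

      Stack        Input          Action
   1  $ S          h h h h g g $  expand S ::= N
   2  $ N          h h h h g g $  expand N ::= h h Q
   3  $ Q h h      h h h h g g $  match h
   4  $ Q h        h h h g g $    match h
   5  $ Q          h h g g $      expand Q ::= N g g
   6  $ g g N      h h g g $      expand N ::= h h Q
   7  $ g g Q h h  h h g g $      match h
   8  $ g g Q h    h g g $        match h
   9  $ g g Q      g g $          expand Q ::= epsilon
  10  $ g g        g g $          match g
  11  $ g          g $            match g
Accept reached after 11 steps.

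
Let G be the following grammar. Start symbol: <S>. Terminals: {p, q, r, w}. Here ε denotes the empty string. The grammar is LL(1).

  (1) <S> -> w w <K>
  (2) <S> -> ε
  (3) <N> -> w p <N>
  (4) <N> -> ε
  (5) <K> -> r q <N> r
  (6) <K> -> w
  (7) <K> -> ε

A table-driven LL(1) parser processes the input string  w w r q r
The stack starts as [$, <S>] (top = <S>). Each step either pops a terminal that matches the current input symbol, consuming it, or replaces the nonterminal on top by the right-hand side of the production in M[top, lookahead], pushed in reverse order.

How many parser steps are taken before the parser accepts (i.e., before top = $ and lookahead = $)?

8

     Stack        Input        Action
  1  $ <S>        w w r q r $  expand <S> -> w w <K>
  2  $ <K> w w    w w r q r $  match w
  3  $ <K> w      w r q r $    match w
  4  $ <K>        r q r $      expand <K> -> r q <N> r
  5  $ r <N> q r  r q r $      match r
  6  $ r <N> q    q r $        match q
  7  $ r <N>      r $          expand <N> -> ε
  8  $ r          r $          match r
Accept reached after 8 steps.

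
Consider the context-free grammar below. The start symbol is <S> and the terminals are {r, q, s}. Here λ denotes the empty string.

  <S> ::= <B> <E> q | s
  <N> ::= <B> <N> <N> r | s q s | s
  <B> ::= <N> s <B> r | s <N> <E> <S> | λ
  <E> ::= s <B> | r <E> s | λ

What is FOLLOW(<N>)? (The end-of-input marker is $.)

{q, r, s}

FIRST(<E>): from <E>::=s <B> we get {s}; from <E>::=r <E> s we get {r}; from <E>::=λ we get {λ}. So FIRST(<E>) = {λ, r, s}.
FIRST(<S>): from <S>::=<B> <E> q we get {q, r, s}; from <S>::=s we get {s}. So FIRST(<S>) = {q, r, s}.
FIRST(<N>): from <N>::=<B> <N> <N> r we get {s}; from <N>::=s q s we get {s}; from <N>::=s we get {s}. So FIRST(<N>) = {s}.
FIRST(<B>): from <B>::=<N> s <B> r we get {s}; from <B>::=s <N> <E> <S> we get {s}; from <B>::=λ we get {λ}. So FIRST(<B>) = {λ, s}.
FOLLOW(<S>) includes $ since <S> is the start symbol.
FOLLOW(<N>): in <N>::=<B> <N> <N> r (occurrence 1), <N> is followed by <N> r with FIRST {s}; in <N>::=<B> <N> <N> r (occurrence 2), <N> is followed by r with FIRST {r}; in <B>::=<N> s <B> r, <N> is followed by s <B> r with FIRST {s}; in <B>::=s <N> <E> <S>, <N> is followed by <E> <S> with FIRST {q, r, s}. Thus FOLLOW(<N>) = {q, r, s}.
FOLLOW(<E>): in <S>::=<B> <E> q, <E> is followed by q with FIRST {q}; in <B>::=s <N> <E> <S>, <E> is followed by <S> with FIRST {q, r, s}; in <E>::=r <E> s, <E> is followed by s with FIRST {s}. Thus FOLLOW(<E>) = {q, r, s}.
FOLLOW(<B>): in <S>::=<B> <E> q, <B> is followed by <E> q with FIRST {q, r, s}; in <N>::=<B> <N> <N> r, <B> is followed by <N> <N> r with FIRST {s}; in <B>::=<N> s <B> r, <B> is followed by r with FIRST {r}; in <E>::=s <B>, the suffix after <B> is empty, so FOLLOW(<B>) ⊇ FOLLOW(<E>) = {q, r, s}. Thus FOLLOW(<B>) = {q, r, s}.
FOLLOW(<S>): in <B>::=s <N> <E> <S>, the suffix after <S> is empty, so FOLLOW(<S>) ⊇ FOLLOW(<B>) = {q, r, s}. Thus FOLLOW(<S>) = {$, q, r, s}.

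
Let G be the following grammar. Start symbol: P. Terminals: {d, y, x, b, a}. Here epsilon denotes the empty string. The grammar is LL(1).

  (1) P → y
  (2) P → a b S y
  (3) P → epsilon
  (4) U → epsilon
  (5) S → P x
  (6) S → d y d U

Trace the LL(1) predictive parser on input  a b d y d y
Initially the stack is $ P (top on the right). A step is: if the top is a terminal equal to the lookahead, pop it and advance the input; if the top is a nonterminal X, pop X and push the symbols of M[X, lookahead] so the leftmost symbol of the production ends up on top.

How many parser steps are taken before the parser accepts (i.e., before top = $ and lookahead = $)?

     Stack        Input          Action
  1  $ P          a b d y d y $  expand P → a b S y
  2  $ y S b a    a b d y d y $  match a
  3  $ y S b      b d y d y $    match b
  4  $ y S        d y d y $      expand S → d y d U
  5  $ y U d y d  d y d y $      match d
  6  $ y U d y    y d y $        match y
  7  $ y U d      d y $          match d
  8  $ y U        y $            expand U → epsilon
  9  $ y          y $            match y
Accept reached after 9 steps.

9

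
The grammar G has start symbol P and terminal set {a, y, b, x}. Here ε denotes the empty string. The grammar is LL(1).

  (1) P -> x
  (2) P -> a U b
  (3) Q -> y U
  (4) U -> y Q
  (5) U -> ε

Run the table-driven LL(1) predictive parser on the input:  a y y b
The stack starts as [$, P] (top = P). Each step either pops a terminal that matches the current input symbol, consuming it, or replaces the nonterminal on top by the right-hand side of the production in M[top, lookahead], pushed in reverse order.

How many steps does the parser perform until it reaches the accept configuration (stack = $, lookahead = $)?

8

step 1: stack=$ P  input=a y y b $  — expand P -> a U b
step 2: stack=$ b U a  input=a y y b $  — match a
step 3: stack=$ b U  input=y y b $  — expand U -> y Q
step 4: stack=$ b Q y  input=y y b $  — match y
step 5: stack=$ b Q  input=y b $  — expand Q -> y U
step 6: stack=$ b U y  input=y b $  — match y
step 7: stack=$ b U  input=b $  — expand U -> ε
step 8: stack=$ b  input=b $  — match b
Accept reached after 8 steps.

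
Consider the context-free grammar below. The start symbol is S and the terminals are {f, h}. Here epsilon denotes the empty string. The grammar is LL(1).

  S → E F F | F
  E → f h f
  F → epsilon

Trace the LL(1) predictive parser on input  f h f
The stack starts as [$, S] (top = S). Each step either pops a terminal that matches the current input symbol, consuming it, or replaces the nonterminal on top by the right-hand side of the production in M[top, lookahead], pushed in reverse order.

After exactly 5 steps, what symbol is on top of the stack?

step 1: stack=$ S  input=f h f $  — expand S → E F F
step 2: stack=$ F F E  input=f h f $  — expand E → f h f
step 3: stack=$ F F f h f  input=f h f $  — match f
step 4: stack=$ F F f h  input=h f $  — match h
step 5: stack=$ F F f  input=f $  — match f
Stack after step 5: $ F F (top = F).

F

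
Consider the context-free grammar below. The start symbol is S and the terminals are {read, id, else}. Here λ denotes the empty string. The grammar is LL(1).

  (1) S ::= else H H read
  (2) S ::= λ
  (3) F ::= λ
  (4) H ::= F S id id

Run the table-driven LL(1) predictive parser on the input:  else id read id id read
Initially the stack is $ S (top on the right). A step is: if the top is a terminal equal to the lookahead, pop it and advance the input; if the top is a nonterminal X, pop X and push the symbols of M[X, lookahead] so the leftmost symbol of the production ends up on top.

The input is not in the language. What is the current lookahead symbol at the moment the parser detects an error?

read

     Stack               Input                      Action
  1  $ S                 else id read id id read $  expand S ::= else H H read
  2  $ read H H else     else id read id id read $  match else
  3  $ read H H          id read id id read $       expand H ::= F S id id
  4  $ read H id id S F  id read id id read $       expand F ::= λ
  5  $ read H id id S    id read id id read $       expand S ::= λ
  6  $ read H id id      id read id id read $       match id
  7  $ read H id         read id id read $          error: top is terminal id but lookahead is read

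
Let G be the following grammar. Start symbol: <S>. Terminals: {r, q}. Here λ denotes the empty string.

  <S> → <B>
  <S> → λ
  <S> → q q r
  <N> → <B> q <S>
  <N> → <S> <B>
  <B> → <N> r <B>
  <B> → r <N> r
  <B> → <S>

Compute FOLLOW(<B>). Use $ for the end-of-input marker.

{$, q, r}

FIRST(<S>) = {λ, q, r}  (via <B>)
FIRST(<N>) = {λ, q, r}  (via <B> q <S>, <S> <B>)
FIRST(<B>) = {λ, q, r}  (via <N> r <B>, <S>)
FOLLOW(<S>) includes $ since <S> is the start symbol.
FOLLOW(<N>): in <B>→<N> r <B>, <N> is followed by r <B> with FIRST {r}; in <B>→r <N> r, <N> is followed by r with FIRST {r}. Thus FOLLOW(<N>) = {r}.
FOLLOW(<S>): in <N>→<B> q <S>, the suffix after <S> is empty, so FOLLOW(<S>) ⊇ FOLLOW(<N>) = {r}; in <N>→<S> <B>, <S> is followed by <B> with FIRST {λ, q, r}; in <N>→<S> <B>, the suffix after <S> is nullable, so FOLLOW(<S>) ⊇ FOLLOW(<N>) = {r}; in <B>→<S>, the suffix after <S> is empty, so FOLLOW(<S>) ⊇ FOLLOW(<B>) = {$, q, r}. Thus FOLLOW(<S>) = {$, q, r}.
FOLLOW(<B>): in <S>→<B>, the suffix after <B> is empty, so FOLLOW(<B>) ⊇ FOLLOW(<S>) = {$, q, r}; in <N>→<B> q <S>, <B> is followed by q <S> with FIRST {q}; in <N>→<S> <B>, the suffix after <B> is empty, so FOLLOW(<B>) ⊇ FOLLOW(<N>) = {r}; in <B>→<N> r <B>, the suffix after <B> is empty (adds nothing new). Thus FOLLOW(<B>) = {$, q, r}.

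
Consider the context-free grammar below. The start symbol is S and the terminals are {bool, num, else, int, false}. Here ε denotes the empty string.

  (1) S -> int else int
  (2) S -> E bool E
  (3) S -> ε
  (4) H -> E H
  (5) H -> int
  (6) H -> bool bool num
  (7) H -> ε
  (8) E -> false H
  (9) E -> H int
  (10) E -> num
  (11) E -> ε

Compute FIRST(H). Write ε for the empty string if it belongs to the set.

{ε, bool, false, int, num}

FIRST(S) = {ε, bool, false, int, num}  (via E bool E)
FIRST(H) = {ε, bool, false, int, num}  (via E H)
FIRST(E) = {ε, bool, false, int, num}  (via H int)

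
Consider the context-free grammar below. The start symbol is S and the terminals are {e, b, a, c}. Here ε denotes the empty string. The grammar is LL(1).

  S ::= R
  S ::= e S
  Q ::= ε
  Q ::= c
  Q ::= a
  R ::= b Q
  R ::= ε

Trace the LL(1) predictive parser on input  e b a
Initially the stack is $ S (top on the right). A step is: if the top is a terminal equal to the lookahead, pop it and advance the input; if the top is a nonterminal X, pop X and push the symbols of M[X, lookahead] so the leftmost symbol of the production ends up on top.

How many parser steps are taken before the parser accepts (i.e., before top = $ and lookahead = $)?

step 1: stack=$ S  input=e b a $  — expand S ::= e S
step 2: stack=$ S e  input=e b a $  — match e
step 3: stack=$ S  input=b a $  — expand S ::= R
step 4: stack=$ R  input=b a $  — expand R ::= b Q
step 5: stack=$ Q b  input=b a $  — match b
step 6: stack=$ Q  input=a $  — expand Q ::= a
step 7: stack=$ a  input=a $  — match a
Accept reached after 7 steps.

7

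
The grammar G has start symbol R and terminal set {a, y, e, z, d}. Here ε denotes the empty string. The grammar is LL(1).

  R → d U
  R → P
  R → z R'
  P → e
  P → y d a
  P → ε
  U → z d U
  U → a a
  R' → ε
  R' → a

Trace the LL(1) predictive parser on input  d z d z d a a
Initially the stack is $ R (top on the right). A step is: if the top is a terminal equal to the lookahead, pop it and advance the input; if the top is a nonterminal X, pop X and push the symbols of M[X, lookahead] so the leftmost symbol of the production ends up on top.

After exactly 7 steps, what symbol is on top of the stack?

     Stack    Input            Action
  1  $ R      d z d z d a a $  expand R → d U
  2  $ U d    d z d z d a a $  match d
  3  $ U      z d z d a a $    expand U → z d U
  4  $ U d z  z d z d a a $    match z
  5  $ U d    d z d a a $      match d
  6  $ U      z d a a $        expand U → z d U
  7  $ U d z  z d a a $        match z
Stack after step 7: $ U d (top = d).

d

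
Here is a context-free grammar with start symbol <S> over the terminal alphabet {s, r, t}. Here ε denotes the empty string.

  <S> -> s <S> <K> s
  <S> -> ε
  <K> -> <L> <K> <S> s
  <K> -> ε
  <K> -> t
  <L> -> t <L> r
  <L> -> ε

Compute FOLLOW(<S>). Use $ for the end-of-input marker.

FIRST(<S>) = {ε, s}
FIRST(<L>) = {ε, t}
FIRST(<K>) = {ε, s, t}  (via <L> <K> <S> s)
FOLLOW(<S>) includes $ since <S> is the start symbol.
FOLLOW(<S>): in <S>->s <S> <K> s, <S> is followed by <K> s with FIRST {s, t}; in <K>-><L> <K> <S> s, <S> is followed by s with FIRST {s}. Thus FOLLOW(<S>) = {$, s, t}.
FOLLOW(<K>): in <S>->s <S> <K> s, <K> is followed by s with FIRST {s}; in <K>-><L> <K> <S> s, <K> is followed by <S> s with FIRST {s}. Thus FOLLOW(<K>) = {s}.
FOLLOW(<L>): in <K>-><L> <K> <S> s, <L> is followed by <K> <S> s with FIRST {s, t}; in <L>->t <L> r, <L> is followed by r with FIRST {r}. Thus FOLLOW(<L>) = {r, s, t}.

{$, s, t}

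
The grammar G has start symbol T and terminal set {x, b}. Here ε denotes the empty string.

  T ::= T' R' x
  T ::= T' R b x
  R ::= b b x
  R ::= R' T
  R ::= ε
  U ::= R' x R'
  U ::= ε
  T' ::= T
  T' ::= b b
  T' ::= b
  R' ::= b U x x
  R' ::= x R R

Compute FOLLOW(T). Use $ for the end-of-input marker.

{$, b, x}

FIRST(R'): from R'::=b U x x we get {b}; from R'::=x R R we get {x}. So FIRST(R') = {b, x}.
FIRST(R): from R::=b b x we get {b}; from R::=R' T we get {b, x}; from R::=ε we get {ε}. So FIRST(R) = {ε, b, x}.
FIRST(U): from U::=R' x R' we get {b, x}; from U::=ε we get {ε}. So FIRST(U) = {ε, b, x}.
FIRST(T): from T::=T' R' x we get {b}; from T::=T' R b x we get {b}. So FIRST(T) = {b}.
FIRST(T'): from T'::=T we get {b}; from T'::=b b we get {b}; from T'::=b we get {b}. So FIRST(T') = {b}.
FOLLOW(T) includes $ since T is the start symbol.
FOLLOW(U): in R'::=b U x x, U is followed by x x with FIRST {x}. Thus FOLLOW(U) = {x}.
FOLLOW(T'): in T::=T' R' x, T' is followed by R' x with FIRST {b, x}; in T::=T' R b x, T' is followed by R b x with FIRST {b, x}. Thus FOLLOW(T') = {b, x}.
FOLLOW(R'): in T::=T' R' x, R' is followed by x with FIRST {x}; in R::=R' T, R' is followed by T with FIRST {b}; in U::=R' x R' (occurrence 1), R' is followed by x R' with FIRST {x}; in U::=R' x R' (occurrence 2), the suffix after R' is empty, so FOLLOW(R') ⊇ FOLLOW(U) = {x}. Thus FOLLOW(R') = {b, x}.
FOLLOW(R): in T::=T' R b x, R is followed by b x with FIRST {b}; in R'::=x R R (occurrence 1), R is followed by R with FIRST {ε, b, x}; in R'::=x R R (occurrence 1), the suffix after R is nullable, so FOLLOW(R) ⊇ FOLLOW(R') = {b, x}; in R'::=x R R (occurrence 2), the suffix after R is empty, so FOLLOW(R) ⊇ FOLLOW(R') = {b, x}. Thus FOLLOW(R) = {b, x}.
FOLLOW(T): in R::=R' T, the suffix after T is empty, so FOLLOW(T) ⊇ FOLLOW(R) = {b, x}; in T'::=T, the suffix after T is empty, so FOLLOW(T) ⊇ FOLLOW(T') = {b, x}. Thus FOLLOW(T) = {$, b, x}.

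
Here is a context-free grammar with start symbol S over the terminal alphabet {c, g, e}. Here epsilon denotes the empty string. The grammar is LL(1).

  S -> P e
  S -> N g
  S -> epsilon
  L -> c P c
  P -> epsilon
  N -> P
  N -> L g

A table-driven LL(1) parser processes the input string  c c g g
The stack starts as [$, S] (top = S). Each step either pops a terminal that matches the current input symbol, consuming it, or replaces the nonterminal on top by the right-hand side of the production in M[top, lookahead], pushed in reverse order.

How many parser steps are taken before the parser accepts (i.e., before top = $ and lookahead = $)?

     Stack        Input      Action
  1  $ S          c c g g $  expand S -> N g
  2  $ g N        c c g g $  expand N -> L g
  3  $ g g L      c c g g $  expand L -> c P c
  4  $ g g c P c  c c g g $  match c
  5  $ g g c P    c g g $    expand P -> epsilon
  6  $ g g c      c g g $    match c
  7  $ g g        g g $      match g
  8  $ g          g $        match g
Accept reached after 8 steps.

8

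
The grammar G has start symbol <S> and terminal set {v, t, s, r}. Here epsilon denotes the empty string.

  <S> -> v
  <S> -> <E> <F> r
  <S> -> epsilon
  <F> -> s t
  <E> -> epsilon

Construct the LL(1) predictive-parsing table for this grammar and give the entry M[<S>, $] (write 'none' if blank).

<S> -> epsilon

FIRST(<F>): from <F>->s t we get {s}. So FIRST(<F>) = {s}.
FIRST(<E>): from <E>->epsilon we get {epsilon}. So FIRST(<E>) = {epsilon}.
FIRST(<S>): from <S>->v we get {v}; from <S>-><E> <F> r we get {s}; from <S>->epsilon we get {epsilon}. So FIRST(<S>) = {epsilon, s, v}.
FOLLOW(<S>) includes $ since <S> is the start symbol.
FOLLOW(<S>): <S> appears on no right-hand side. Thus FOLLOW(<S>) = {$}.
For <S> -> v: FIRST(v) = {v}, so it goes in M[<S>, t] for t ∈ {v}.
For <S> -> <E> <F> r: FIRST(<E> <F> r) = {s}, so it goes in M[<S>, t] for t ∈ {s}.
For <S> -> epsilon: FIRST(epsilon) = {epsilon}, so it goes in M[<S>, t] for t ∈ {}; since epsilon ∈ FIRST, also for every t ∈ FOLLOW(<S>) = {$}.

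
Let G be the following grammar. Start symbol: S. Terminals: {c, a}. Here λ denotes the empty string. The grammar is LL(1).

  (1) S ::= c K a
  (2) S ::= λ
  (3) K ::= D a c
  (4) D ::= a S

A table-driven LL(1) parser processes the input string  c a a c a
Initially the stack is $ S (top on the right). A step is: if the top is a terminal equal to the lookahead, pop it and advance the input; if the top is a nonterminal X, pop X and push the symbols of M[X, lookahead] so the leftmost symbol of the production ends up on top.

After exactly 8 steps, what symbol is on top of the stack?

step 1: stack=$ S  input=c a a c a $  — expand S ::= c K a
step 2: stack=$ a K c  input=c a a c a $  — match c
step 3: stack=$ a K  input=a a c a $  — expand K ::= D a c
step 4: stack=$ a c a D  input=a a c a $  — expand D ::= a S
step 5: stack=$ a c a S a  input=a a c a $  — match a
step 6: stack=$ a c a S  input=a c a $  — expand S ::= λ
step 7: stack=$ a c a  input=a c a $  — match a
step 8: stack=$ a c  input=c a $  — match c
Stack after step 8: $ a (top = a).

a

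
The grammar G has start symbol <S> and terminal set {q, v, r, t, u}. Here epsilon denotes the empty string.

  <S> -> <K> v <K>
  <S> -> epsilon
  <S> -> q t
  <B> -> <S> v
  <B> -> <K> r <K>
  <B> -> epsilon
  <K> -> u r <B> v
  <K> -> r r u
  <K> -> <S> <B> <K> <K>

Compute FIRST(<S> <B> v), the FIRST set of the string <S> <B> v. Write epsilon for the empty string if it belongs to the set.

{q, r, u, v}

FIRST(<S>): from <S>-><K> v <K> we get {q, r, u, v}; from <S>->epsilon we get {epsilon}; from <S>->q t we get {q}. So FIRST(<S>) = {epsilon, q, r, u, v}.
FIRST(<B>): from <B>-><S> v we get {q, r, u, v}; from <B>-><K> r <K> we get {q, r, u, v}; from <B>->epsilon we get {epsilon}. So FIRST(<B>) = {epsilon, q, r, u, v}.
FIRST(<K>): from <K>->u r <B> v we get {u}; from <K>->r r u we get {r}; from <K>-><S> <B> <K> <K> we get {q, r, u, v}. So FIRST(<K>) = {q, r, u, v}.
FIRST(<S> <B> v): take FIRST of each symbol in turn, carrying on past any symbol whose FIRST contains epsilon; result {q, r, u, v}.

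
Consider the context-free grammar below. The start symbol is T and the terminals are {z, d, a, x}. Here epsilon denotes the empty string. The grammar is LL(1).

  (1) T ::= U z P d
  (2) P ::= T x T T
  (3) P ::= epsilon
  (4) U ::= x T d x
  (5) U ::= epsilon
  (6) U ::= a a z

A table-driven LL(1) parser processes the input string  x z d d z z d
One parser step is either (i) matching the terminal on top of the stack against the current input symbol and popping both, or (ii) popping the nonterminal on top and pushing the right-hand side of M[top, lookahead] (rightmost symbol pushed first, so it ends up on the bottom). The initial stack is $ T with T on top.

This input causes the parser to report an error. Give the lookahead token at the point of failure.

step 1: stack=$ T  input=x z d d z z d $  — expand T ::= U z P d
step 2: stack=$ d P z U  input=x z d d z z d $  — expand U ::= x T d x
step 3: stack=$ d P z x d T x  input=x z d d z z d $  — match x
step 4: stack=$ d P z x d T  input=z d d z z d $  — expand T ::= U z P d
step 5: stack=$ d P z x d d P z U  input=z d d z z d $  — expand U ::= epsilon
step 6: stack=$ d P z x d d P z  input=z d d z z d $  — match z
step 7: stack=$ d P z x d d P  input=d d z z d $  — expand P ::= epsilon
step 8: stack=$ d P z x d d  input=d d z z d $  — match d
step 9: stack=$ d P z x d  input=d z z d $  — match d
step 10: stack=$ d P z x  input=z z d $  — error: top is terminal x but lookahead is z

z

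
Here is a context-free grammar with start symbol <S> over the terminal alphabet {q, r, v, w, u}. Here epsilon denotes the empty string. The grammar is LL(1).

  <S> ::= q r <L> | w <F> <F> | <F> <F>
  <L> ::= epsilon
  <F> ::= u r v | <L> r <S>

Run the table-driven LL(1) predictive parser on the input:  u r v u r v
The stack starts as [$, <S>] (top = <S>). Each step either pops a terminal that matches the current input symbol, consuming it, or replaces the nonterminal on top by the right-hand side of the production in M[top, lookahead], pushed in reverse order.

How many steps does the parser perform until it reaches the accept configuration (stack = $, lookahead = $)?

9

step 1: stack=$ <S>  input=u r v u r v $  — expand <S> ::= <F> <F>
step 2: stack=$ <F> <F>  input=u r v u r v $  — expand <F> ::= u r v
step 3: stack=$ <F> v r u  input=u r v u r v $  — match u
step 4: stack=$ <F> v r  input=r v u r v $  — match r
step 5: stack=$ <F> v  input=v u r v $  — match v
step 6: stack=$ <F>  input=u r v $  — expand <F> ::= u r v
step 7: stack=$ v r u  input=u r v $  — match u
step 8: stack=$ v r  input=r v $  — match r
step 9: stack=$ v  input=v $  — match v
Accept reached after 9 steps.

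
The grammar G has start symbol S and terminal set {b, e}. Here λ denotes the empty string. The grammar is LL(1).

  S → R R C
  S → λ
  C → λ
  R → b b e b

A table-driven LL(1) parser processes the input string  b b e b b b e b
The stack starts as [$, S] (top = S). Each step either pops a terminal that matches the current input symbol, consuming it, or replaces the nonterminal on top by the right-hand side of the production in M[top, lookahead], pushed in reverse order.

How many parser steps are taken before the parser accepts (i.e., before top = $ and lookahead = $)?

12

step 1: stack=$ S  input=b b e b b b e b $  — expand S → R R C
step 2: stack=$ C R R  input=b b e b b b e b $  — expand R → b b e b
step 3: stack=$ C R b e b b  input=b b e b b b e b $  — match b
step 4: stack=$ C R b e b  input=b e b b b e b $  — match b
step 5: stack=$ C R b e  input=e b b b e b $  — match e
step 6: stack=$ C R b  input=b b b e b $  — match b
step 7: stack=$ C R  input=b b e b $  — expand R → b b e b
step 8: stack=$ C b e b b  input=b b e b $  — match b
step 9: stack=$ C b e b  input=b e b $  — match b
step 10: stack=$ C b e  input=e b $  — match e
step 11: stack=$ C b  input=b $  — match b
step 12: stack=$ C  input=$  — expand C → λ
Accept reached after 12 steps.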